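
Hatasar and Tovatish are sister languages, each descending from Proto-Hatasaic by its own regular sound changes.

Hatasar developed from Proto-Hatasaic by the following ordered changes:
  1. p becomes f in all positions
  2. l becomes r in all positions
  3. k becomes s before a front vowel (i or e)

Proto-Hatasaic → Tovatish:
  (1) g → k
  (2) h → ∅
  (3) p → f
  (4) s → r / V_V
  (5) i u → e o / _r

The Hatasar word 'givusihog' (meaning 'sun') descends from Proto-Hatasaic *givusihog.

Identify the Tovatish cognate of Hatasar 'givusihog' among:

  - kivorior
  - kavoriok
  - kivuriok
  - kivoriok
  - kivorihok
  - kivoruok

Tovatish: *givusihog
  givusihog → kivusihok   [unconditioned shift]
  kivusihok → kivusiok   [h-loss]
  kivusiok (rule 3 does not apply)
  kivusiok → kivuriok   [rhotacism]
  kivuriok → kivoriok   [pre-rhotic lowering]
  giving Tovatish kivoriok.
The other candidates each miss or misapply at least one Tovatish change.

kivoriok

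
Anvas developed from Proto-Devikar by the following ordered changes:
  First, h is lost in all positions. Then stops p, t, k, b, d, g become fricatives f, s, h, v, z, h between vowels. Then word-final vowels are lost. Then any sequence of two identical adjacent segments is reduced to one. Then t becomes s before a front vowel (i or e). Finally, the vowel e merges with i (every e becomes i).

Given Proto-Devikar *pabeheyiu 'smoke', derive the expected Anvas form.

Anvas: *pabeheyiu > pabeeyiu > paveeyiu > paveeyi > paveyi > paviyi  (by h-loss, intervocalic lenition, apocope, degemination, vowel merger)

paviyi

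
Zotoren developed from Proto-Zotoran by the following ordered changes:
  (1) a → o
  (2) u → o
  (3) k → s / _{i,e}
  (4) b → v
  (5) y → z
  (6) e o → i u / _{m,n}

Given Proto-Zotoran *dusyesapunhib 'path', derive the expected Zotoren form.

doszesopunhiv

Zotoren: start from *dusyesapunhib.
  rule 1 (vowel merger): dusyesapunhib → dusyesopunhib
  rule 2 (vowel merger): dusyesopunhib → dosyesoponhib
  rule 3: no change — dosyesoponhib
  rule 4 (unconditioned shift): dosyesoponhib → dosyesoponhiv
  rule 5 (unconditioned shift): dosyesoponhiv → doszesoponhiv
  rule 6 (pre-nasal raising): doszesoponhiv → doszesopunhiv
  ⇒ Zotoren doszesopunhiv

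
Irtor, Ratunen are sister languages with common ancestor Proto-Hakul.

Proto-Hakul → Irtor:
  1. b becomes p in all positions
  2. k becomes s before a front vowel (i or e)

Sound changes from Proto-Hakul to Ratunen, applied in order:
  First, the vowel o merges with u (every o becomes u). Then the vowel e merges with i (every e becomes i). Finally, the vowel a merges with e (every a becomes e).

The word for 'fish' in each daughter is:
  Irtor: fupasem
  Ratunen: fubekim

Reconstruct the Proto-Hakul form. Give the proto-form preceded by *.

Position 6: Irtor has e, Ratunen has i. Irtor preserves e here (none of its changes turn any other segment into e), so the proto-segment is *e.
Position 5: Irtor has s, Ratunen has k. Ratunen preserves k here (none of its changes turn any other segment into k), so the proto-segment is *k.
This points to *fubakem. Verify forward in each daughter:
Irtor: start from *fubakem.
  rule 1 (unconditioned shift): fubakem → fupakem
  rule 2 (palatalisation): fupakem → fupasem
  ⇒ Irtor fupasem
Ratunen: start from *fubakem.
  rule 1: no change — fubakem
  rule 2 (vowel merger): fubakem → fubakim
  rule 3 (vowel merger): fubakim → fubekim
  ⇒ Ratunen fubekim
Only *fubakem yields all of Irtor fupasem, Ratunen fubekim.

*fubakem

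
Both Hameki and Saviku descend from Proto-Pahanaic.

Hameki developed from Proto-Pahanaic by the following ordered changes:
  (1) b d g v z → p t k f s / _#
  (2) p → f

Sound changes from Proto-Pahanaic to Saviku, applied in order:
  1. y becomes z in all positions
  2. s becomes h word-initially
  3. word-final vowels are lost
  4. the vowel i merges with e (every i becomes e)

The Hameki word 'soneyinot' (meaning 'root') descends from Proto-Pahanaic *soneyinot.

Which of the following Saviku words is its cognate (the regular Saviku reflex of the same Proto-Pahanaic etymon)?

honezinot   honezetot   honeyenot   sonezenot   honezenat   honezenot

Saviku: start from *soneyinot.
  rule 1 (unconditioned shift): soneyinot → sonezinot
  rule 2 (debuccalisation): sonezinot → honezinot
  rule 3: no change — honezinot
  rule 4 (vowel merger): honezinot → honezenot
  ⇒ Saviku honezenot
Among the options, 'honezenot' alone shows every Saviku change applied in order.

honezenot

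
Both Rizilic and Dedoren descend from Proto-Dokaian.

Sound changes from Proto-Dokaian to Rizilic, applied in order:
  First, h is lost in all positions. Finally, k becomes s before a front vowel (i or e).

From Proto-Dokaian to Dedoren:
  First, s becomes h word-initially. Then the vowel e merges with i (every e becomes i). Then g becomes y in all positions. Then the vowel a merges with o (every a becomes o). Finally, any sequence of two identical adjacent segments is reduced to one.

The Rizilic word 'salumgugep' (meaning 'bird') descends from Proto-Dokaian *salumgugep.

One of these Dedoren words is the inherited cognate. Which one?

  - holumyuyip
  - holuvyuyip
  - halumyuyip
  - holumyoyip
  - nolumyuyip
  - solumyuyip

holumyuyip

Dedoren: start from *salumgugep.
  rule 1 (debuccalisation): salumgugep → halumgugep
  rule 2 (vowel merger): halumgugep → halumgugip
  rule 3 (unconditioned shift): halumgugip → halumyuyip
  rule 4 (vowel merger): halumyuyip → holumyuyip
  rule 5: no change — holumyuyip
  ⇒ Dedoren holumyuyip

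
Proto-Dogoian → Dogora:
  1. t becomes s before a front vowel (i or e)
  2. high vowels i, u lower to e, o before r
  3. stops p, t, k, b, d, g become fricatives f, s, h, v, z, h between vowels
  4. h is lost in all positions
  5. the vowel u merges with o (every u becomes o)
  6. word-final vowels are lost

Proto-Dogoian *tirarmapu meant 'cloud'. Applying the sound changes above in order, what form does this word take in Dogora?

Dogora: start from *tirarmapu.
  rule 1 (palatalisation): tirarmapu → sirarmapu
  rule 2 (pre-rhotic lowering): sirarmapu → serarmapu
  rule 3 (intervocalic lenition): serarmapu → serarmafu
  rule 4: no change — serarmafu
  rule 5 (vowel merger): serarmafu → serarmafo
  rule 6 (apocope): serarmafo → serarmaf
  ⇒ Dogora serarmaf

serarmaf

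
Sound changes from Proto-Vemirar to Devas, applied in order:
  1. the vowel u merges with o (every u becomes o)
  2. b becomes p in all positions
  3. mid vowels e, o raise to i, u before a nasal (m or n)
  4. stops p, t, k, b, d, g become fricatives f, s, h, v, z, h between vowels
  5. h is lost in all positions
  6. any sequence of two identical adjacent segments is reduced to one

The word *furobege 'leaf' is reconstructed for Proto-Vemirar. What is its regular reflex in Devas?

forofe

Devas: *furobege > forobege > foropege > forofehe > forofee > forofe  (by vowel merger, unconditioned shift, intervocalic lenition, h-loss, degemination)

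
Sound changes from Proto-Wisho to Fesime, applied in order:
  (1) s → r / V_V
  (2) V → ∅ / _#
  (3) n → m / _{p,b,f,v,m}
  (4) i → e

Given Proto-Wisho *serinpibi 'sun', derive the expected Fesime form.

serempeb

Fesime: start from *serinpibi.
  rule 1: no change — serinpibi
  rule 2 (apocope): serinpibi → serinpib
  rule 3 (nasal place assimilation): serinpib → serimpib
  rule 4 (vowel merger): serimpib → serempeb
  ⇒ Fesime serempeb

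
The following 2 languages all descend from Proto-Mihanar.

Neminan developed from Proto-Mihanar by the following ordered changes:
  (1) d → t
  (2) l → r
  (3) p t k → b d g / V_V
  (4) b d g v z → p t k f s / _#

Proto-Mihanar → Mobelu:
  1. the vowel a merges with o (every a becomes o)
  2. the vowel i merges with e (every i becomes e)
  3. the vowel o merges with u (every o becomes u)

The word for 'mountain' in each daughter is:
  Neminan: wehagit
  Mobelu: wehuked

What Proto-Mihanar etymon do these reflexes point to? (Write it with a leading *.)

Position 7: Neminan has t, Mobelu has d. Mobelu preserves d here (none of its changes turn any other segment into d), so the proto-segment is *d.
Position 5: Neminan has g, Mobelu has k. Mobelu preserves k here (none of its changes turn any other segment into k), so the proto-segment is *k.
Position 6: Neminan has i, Mobelu has e. Neminan preserves i here (none of its changes turn any other segment into i), so the proto-segment is *i.
Verify the candidate proto-form against each daughter:
Neminan: *wehakid > wehakit > wehagit  (by unconditioned shift, intervocalic voicing)
Mobelu: start from *wehakid.
  rule 1 (vowel merger): wehakid → wehokid
  rule 2 (vowel merger): wehokid → wehoked
  rule 3 (vowel merger): wehoked → wehuked
  ⇒ Mobelu wehuked
No other proto-form is consistent with every reflex, so the reconstruction is *wehakid.

*wehakid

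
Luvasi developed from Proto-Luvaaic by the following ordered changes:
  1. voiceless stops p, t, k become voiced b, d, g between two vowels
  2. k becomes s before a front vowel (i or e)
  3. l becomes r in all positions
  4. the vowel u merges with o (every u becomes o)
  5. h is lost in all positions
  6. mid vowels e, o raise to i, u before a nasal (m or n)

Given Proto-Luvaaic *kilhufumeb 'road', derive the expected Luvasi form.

Luvasi: *kilhufumeb
  kilhufumeb (rule 1 does not apply)
  kilhufumeb → silhufumeb   [palatalisation]
  silhufumeb → sirhufumeb   [unconditioned shift]
  sirhufumeb → sirhofomeb   [vowel merger]
  sirhofomeb → sirofomeb   [h-loss]
  sirofomeb → sirofumeb   [pre-nasal raising]
  giving Luvasi sirofumeb.

sirofumeb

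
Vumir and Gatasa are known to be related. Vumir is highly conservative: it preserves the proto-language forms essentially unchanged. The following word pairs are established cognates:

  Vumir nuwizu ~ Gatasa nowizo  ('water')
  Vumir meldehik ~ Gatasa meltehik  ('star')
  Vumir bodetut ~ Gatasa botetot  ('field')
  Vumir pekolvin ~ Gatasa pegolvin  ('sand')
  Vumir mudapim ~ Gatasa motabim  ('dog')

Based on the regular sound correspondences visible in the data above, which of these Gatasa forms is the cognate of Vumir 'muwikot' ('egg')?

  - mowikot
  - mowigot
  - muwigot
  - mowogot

mowigot

nuwizu ~ nowizo, bodetut ~ botetot — Vumir u corresponds to Gatasa o after a consonant, before a consonant other than r, m, n, p, b, f, v.
pekolvin ~ pegolvin — Vumir k corresponds to Gatasa g between vowels (before a back vowel).
Applying these to Vumir 'muwikot':
  muwikot → mowikot   (u→o after a consonant, before a consonant other than r, m, n, p, b, f, v)
  mowikot → mowigot   (k→g between vowels (before a back vowel))
So the Gatasa cognate is 'mowigot'.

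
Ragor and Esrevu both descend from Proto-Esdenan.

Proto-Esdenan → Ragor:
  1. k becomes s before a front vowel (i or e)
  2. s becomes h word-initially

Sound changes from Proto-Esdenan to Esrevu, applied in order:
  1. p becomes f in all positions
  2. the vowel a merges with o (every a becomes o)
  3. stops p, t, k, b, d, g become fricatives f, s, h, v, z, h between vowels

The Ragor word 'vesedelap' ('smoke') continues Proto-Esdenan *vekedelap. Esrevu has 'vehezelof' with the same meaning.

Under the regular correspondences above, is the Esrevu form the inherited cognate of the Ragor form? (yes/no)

Derive the expected Esrevu reflex of *vekedelap:
Esrevu: *vekedelap > vekedelaf > vekedelof > vehezelof  (by unconditioned shift, vowel merger, intervocalic lenition)
Esrevu 'vehezelof' matches the regular reflex exactly, so the pair is cognate.

yes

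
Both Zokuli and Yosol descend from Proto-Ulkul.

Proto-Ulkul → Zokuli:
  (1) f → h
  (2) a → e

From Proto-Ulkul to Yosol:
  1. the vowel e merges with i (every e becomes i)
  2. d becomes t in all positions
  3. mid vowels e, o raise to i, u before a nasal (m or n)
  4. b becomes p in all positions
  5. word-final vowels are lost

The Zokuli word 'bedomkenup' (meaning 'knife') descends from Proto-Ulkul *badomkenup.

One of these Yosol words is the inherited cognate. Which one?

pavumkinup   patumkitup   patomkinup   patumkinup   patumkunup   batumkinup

Yosol: start from *badomkenup.
  rule 1 (vowel merger): badomkenup → badomkinup
  rule 2 (unconditioned shift): badomkinup → batomkinup
  rule 3 (pre-nasal raising): batomkinup → batumkinup
  rule 4 (unconditioned shift): batumkinup → patumkinup
  rule 5: no change — patumkinup
  ⇒ Yosol patumkinup
Among the options, 'patumkinup' alone shows every Yosol change applied in order.

patumkinup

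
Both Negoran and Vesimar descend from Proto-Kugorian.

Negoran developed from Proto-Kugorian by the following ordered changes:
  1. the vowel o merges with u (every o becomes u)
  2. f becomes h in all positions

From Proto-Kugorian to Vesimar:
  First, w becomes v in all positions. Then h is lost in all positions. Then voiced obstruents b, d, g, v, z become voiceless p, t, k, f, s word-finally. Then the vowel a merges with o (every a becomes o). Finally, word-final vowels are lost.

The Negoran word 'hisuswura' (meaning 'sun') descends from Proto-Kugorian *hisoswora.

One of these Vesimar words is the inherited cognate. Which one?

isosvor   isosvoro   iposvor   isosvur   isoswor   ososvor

Vesimar: *hisoswora
  hisoswora → hisosvora   [unconditioned shift]
  hisosvora → isosvora   [h-loss]
  isosvora (rule 3 does not apply)
  isosvora → isosvoro   [vowel merger]
  isosvoro → isosvor   [apocope]
  giving Vesimar isosvor.

isosvor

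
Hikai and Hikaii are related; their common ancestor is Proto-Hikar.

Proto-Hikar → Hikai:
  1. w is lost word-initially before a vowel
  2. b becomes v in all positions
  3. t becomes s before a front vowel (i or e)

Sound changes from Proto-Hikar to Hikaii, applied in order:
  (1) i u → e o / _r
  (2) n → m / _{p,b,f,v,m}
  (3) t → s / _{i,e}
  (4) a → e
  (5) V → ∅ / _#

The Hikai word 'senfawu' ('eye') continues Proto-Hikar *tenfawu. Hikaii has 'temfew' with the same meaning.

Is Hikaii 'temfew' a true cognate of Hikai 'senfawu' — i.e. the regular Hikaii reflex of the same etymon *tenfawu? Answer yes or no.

no

Derive the expected Hikaii reflex of *tenfawu:
Hikaii: start from *tenfawu.
  rule 1: no change — tenfawu
  rule 2 (nasal place assimilation): tenfawu → temfawu
  rule 3 (palatalisation): temfawu → semfawu
  rule 4 (vowel merger): semfawu → semfewu
  rule 5 (apocope): semfewu → semfew
  ⇒ Hikaii semfew
The regular Hikaii reflex would be 'semfew', but the attested form is 'temfew'. The correspondence is irregular, so they are not cognates (the Hikaii form has a different source).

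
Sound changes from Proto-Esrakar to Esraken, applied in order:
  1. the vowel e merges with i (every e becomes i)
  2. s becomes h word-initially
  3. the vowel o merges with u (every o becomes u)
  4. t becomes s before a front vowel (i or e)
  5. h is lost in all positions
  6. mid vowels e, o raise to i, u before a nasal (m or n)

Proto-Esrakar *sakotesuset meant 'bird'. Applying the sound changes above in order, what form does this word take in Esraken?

akusisusit

Esraken: *sakotesuset > sakotisusit > hakotisusit > hakutisusit > hakusisusit > akusisusit  (by vowel merger, debuccalisation, vowel merger, palatalisation, h-loss)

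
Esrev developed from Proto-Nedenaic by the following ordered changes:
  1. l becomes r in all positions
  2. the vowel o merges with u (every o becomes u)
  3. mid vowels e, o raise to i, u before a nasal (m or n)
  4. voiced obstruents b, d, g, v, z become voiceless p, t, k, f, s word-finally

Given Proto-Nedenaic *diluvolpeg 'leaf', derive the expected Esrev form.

Esrev: *diluvolpeg > diruvorpeg > diruvurpeg > diruvurpek  (by unconditioned shift, vowel merger, final devoicing)

diruvurpek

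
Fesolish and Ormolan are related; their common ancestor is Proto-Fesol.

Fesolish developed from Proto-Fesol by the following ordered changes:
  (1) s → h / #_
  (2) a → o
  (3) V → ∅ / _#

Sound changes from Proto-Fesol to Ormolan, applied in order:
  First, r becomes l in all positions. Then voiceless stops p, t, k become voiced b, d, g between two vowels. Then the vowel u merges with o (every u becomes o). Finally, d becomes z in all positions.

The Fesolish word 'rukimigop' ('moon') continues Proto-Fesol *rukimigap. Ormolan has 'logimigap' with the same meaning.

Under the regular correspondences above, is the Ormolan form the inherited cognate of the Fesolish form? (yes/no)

yes

Derive the expected Ormolan reflex of *rukimigap:
Ormolan: start from *rukimigap.
  rule 1 (unconditioned shift): rukimigap → lukimigap
  rule 2 (intervocalic voicing): lukimigap → lugimigap
  rule 3 (vowel merger): lugimigap → logimigap
  rule 4: no change — logimigap
  ⇒ Ormolan logimigap
Ormolan 'logimigap' matches the regular reflex exactly, so the pair is cognate.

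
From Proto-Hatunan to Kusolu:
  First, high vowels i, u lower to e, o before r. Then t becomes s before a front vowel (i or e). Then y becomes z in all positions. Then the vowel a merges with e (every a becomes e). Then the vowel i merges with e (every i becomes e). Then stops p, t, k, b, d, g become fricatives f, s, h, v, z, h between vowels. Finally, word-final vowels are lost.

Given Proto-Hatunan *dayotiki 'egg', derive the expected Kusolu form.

Kusolu: start from *dayotiki.
  rule 1: no change — dayotiki
  rule 2 (palatalisation): dayotiki → dayosiki
  rule 3 (unconditioned shift): dayosiki → dazosiki
  rule 4 (vowel merger): dazosiki → dezosiki
  rule 5 (vowel merger): dezosiki → dezoseke
  rule 6 (intervocalic lenition): dezoseke → dezosehe
  rule 7 (apocope): dezosehe → dezoseh
  ⇒ Kusolu dezoseh

dezoseh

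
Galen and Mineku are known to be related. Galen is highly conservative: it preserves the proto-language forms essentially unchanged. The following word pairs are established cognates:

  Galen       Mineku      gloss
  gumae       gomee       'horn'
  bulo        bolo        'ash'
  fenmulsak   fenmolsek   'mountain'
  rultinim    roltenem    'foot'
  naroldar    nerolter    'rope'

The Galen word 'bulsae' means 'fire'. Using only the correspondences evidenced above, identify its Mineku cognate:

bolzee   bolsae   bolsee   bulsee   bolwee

bulo ~ bolo, fenmulsak ~ fenmolsek — Galen u corresponds to Mineku o after a consonant, before a consonant other than r, m, n, p, b, f, v.
gumae ~ gomee — Galen a corresponds to Mineku e after a consonant, before a front vowel.
Applying these to Galen 'bulsae':
  bulsae → bolsae   (u→o after a consonant, before a consonant other than r, m, n, p, b, f, v)
  bolsae → bolsee   (a→e after a consonant, before a front vowel)
So the Mineku cognate is 'bolsee'.

bolsee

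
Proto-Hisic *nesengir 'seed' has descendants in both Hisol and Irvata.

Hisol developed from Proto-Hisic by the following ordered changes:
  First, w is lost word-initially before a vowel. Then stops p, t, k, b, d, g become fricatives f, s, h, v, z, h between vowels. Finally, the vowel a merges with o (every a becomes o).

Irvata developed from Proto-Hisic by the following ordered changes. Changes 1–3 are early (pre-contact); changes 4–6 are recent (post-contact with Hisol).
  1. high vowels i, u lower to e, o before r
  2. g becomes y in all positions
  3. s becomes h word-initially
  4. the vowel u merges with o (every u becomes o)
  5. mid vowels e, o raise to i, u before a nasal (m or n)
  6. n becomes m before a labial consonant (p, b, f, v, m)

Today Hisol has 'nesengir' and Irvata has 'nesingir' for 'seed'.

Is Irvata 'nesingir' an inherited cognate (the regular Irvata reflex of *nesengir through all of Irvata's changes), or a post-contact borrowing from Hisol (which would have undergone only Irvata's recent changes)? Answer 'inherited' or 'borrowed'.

borrowed

If inherited, *nesengir would pass through all of Irvata's changes:
Irvata: *nesengir
  nesengir → nesenger   [pre-rhotic lowering]
  nesenger → nesenyer   [unconditioned shift]
  nesenyer (rule 3 does not apply)
  nesenyer (rule 4 does not apply)
  nesenyer → nesinyer   [pre-nasal raising]
  nesinyer (rule 6 does not apply)
  giving Irvata nesinyer.
If borrowed from Hisol 'nesengir' after the early changes, it would undergo only the recent ones:
  rule 4 (vowel merger): no change (nesengir)
  rule 5 (pre-nasal raising): nesengir → nesingir
  rule 6 (nasal place assimilation): no change (nesingir)
  ⇒ as a loan: nesingir
Irvata 'nesingir' matches the loan outcome 'nesingir', not the inherited 'nesinyer' — it skipped the early Irvata changes, so it was borrowed from Hisol.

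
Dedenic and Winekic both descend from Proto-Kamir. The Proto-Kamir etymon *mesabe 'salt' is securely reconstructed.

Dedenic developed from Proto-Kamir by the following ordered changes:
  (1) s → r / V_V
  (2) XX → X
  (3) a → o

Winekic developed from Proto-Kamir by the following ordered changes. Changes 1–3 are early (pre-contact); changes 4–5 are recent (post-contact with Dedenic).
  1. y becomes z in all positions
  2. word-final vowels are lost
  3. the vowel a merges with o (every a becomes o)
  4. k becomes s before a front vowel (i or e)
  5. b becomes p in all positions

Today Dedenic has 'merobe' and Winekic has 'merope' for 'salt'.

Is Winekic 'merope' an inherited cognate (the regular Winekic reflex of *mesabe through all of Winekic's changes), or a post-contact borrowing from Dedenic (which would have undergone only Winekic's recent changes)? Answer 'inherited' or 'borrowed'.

If inherited, *mesabe would pass through all of Winekic's changes:
Winekic: *mesabe
  mesabe (rule 1 does not apply)
  mesabe → mesab   [apocope]
  mesab → mesob   [vowel merger]
  mesob (rule 4 does not apply)
  mesob → mesop   [unconditioned shift]
  giving Winekic mesop.
If borrowed from Dedenic 'merobe' after the early changes, it would undergo only the recent ones:
  rule 4 (palatalisation): no change (merobe)
  rule 5 (unconditioned shift): merobe → merope
  ⇒ as a loan: merope
Winekic 'merope' matches the loan outcome 'merope', not the inherited 'mesop' — it skipped the early Winekic changes, so it was borrowed from Dedenic.

borrowed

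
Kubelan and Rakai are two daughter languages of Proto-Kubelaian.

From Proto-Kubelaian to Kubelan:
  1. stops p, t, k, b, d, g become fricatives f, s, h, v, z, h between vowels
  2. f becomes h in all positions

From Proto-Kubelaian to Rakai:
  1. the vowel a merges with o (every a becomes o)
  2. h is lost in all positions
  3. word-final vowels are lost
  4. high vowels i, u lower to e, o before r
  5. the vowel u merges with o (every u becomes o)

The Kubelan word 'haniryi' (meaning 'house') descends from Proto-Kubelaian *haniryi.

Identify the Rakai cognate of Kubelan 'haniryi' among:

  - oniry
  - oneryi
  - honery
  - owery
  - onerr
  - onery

Rakai: *haniryi
  haniryi → honiryi   [vowel merger]
  honiryi → oniryi   [h-loss]
  oniryi → oniry   [apocope]
  oniry → onery   [pre-rhotic lowering]
  onery (rule 5 does not apply)
  giving Rakai onery.
Only 'onery' matches the regular Rakai development of *haniryi.

onery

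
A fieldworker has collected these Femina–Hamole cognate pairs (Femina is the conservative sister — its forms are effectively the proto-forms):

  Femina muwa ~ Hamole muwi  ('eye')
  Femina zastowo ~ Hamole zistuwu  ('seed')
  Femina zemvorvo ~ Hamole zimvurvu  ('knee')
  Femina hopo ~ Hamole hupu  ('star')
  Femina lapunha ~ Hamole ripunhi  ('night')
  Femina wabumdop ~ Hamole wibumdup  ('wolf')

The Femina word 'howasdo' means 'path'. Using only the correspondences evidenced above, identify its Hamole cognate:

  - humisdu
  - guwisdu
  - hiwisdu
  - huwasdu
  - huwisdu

huwisdu

zastowo ~ zistuwu — Femina o corresponds to Hamole u after a consonant, before a consonant other than r, m, n, p, b, f, v.
zastowo ~ zistuwu — Femina a corresponds to Hamole i after a consonant, before a consonant other than r, m, n, p, b, f, v.
zastowo ~ zistuwu, zemvorvo ~ zimvurvu — Femina o corresponds to Hamole u word-finally.
Applying these to Femina 'howasdo':
  howasdo → huwasdo   (o→u after a consonant, before a consonant other than r, m, n, p, b, f, v)
  huwasdo → huwisdo   (a→i after a consonant, before a consonant other than r, m, n, p, b, f, v)
  huwisdo → huwisdu   (o→u word-finally)
So the Hamole cognate is 'huwisdu'.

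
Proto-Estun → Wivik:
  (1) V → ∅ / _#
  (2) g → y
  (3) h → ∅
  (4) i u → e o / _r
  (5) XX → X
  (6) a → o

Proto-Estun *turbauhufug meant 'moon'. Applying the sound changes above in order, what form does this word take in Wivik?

torboufuy

Wivik: *turbauhufug
  turbauhufug (rule 1 does not apply)
  turbauhufug → turbauhufuy   [unconditioned shift]
  turbauhufuy → turbauufuy   [h-loss]
  turbauufuy → torbauufuy   [pre-rhotic lowering]
  torbauufuy → torbaufuy   [degemination]
  torbaufuy → torboufuy   [vowel merger]
  giving Wivik torboufuy.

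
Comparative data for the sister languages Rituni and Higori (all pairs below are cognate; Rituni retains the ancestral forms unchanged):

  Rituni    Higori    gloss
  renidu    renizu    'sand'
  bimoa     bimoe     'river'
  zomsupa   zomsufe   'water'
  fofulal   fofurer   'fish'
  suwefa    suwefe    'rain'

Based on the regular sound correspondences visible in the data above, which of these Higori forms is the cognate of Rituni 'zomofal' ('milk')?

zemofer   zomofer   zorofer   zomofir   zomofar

zomofer

fofulal ~ fofurer — Rituni a corresponds to Higori e after a consonant, before a consonant other than r, m, n, p, b, f, v.
fofulal ~ fofurer — Rituni l corresponds to Higori r word-finally.
Applying these to Rituni 'zomofal':
  zomofal → zomofel   (a→e after a consonant, before a consonant other than r, m, n, p, b, f, v)
  zomofel → zomofer   (l→r word-finally)
So the Higori cognate is 'zomofer'.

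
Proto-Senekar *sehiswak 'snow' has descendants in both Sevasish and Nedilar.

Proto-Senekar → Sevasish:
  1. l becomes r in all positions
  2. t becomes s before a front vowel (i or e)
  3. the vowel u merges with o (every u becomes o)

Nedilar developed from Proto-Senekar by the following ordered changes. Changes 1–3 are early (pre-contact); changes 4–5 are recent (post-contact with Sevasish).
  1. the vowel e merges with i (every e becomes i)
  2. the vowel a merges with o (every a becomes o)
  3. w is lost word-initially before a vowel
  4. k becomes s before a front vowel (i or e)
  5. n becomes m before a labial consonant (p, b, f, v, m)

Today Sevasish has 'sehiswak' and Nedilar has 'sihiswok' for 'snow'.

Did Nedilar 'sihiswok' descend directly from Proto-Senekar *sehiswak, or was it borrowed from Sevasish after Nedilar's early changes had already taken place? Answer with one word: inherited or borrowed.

inherited

If inherited, *sehiswak would pass through all of Nedilar's changes:
Nedilar: start from *sehiswak.
  rule 1 (vowel merger): sehiswak → sihiswak
  rule 2 (vowel merger): sihiswak → sihiswok
  rule 3: no change — sihiswok
  rule 4: no change — sihiswok
  rule 5: no change — sihiswok
  ⇒ Nedilar sihiswok
If borrowed from Sevasish 'sehiswak' after the early changes, it would undergo only the recent ones:
  rule 4 (palatalisation): no change (sehiswak)
  rule 5 (nasal place assimilation): no change (sehiswak)
  ⇒ as a loan: sehiswak
Nedilar 'sihiswok' matches the inherited outcome exactly, so it is an inherited cognate, not a loan.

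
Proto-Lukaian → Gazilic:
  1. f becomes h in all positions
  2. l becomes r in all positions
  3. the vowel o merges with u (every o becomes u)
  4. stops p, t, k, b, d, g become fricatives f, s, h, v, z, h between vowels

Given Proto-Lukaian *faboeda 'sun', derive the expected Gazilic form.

havueza

Gazilic: *faboeda
  faboeda → haboeda   [unconditioned shift]
  haboeda (rule 2 does not apply)
  haboeda → habueda   [vowel merger]
  habueda → havueza   [intervocalic lenition]
  giving Gazilic havueza.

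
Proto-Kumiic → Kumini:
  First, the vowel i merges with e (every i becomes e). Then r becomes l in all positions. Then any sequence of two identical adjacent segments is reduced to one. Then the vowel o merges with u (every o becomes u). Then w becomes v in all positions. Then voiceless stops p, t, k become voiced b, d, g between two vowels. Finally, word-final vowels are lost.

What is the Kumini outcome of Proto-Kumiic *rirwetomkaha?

Kumini: *rirwetomkaha
  rirwetomkaha → rerwetomkaha   [vowel merger]
  rerwetomkaha → lelwetomkaha   [unconditioned shift]
  lelwetomkaha (rule 3 does not apply)
  lelwetomkaha → lelwetumkaha   [vowel merger]
  lelwetumkaha → lelvetumkaha   [unconditioned shift]
  lelvetumkaha → lelvedumkaha   [intervocalic voicing]
  lelvedumkaha → lelvedumkah   [apocope]
  giving Kumini lelvedumkah.

lelvedumkah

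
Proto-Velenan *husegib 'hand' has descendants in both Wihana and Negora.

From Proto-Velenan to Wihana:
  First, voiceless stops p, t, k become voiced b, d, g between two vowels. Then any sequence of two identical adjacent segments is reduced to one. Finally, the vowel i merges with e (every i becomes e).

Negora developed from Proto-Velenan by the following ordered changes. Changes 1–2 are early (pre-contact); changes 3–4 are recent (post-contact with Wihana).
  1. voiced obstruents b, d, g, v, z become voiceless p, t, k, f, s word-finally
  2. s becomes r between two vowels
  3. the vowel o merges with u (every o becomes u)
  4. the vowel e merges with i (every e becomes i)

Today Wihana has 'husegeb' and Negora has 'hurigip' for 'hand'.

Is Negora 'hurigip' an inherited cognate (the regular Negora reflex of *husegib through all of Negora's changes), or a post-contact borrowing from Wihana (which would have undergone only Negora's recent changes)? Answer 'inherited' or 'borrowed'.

inherited

If inherited, *husegib would pass through all of Negora's changes:
Negora: *husegib
  husegib → husegip   [final devoicing]
  husegip → huregip   [rhotacism]
  huregip (rule 3 does not apply)
  huregip → hurigip   [vowel merger]
  giving Negora hurigip.
If borrowed from Wihana 'husegeb' after the early changes, it would undergo only the recent ones:
  rule 3 (vowel merger): no change (husegeb)
  rule 4 (vowel merger): husegeb → husigib
  ⇒ as a loan: husigib
Negora 'hurigip' matches the inherited outcome exactly, so it is an inherited cognate, not a loan.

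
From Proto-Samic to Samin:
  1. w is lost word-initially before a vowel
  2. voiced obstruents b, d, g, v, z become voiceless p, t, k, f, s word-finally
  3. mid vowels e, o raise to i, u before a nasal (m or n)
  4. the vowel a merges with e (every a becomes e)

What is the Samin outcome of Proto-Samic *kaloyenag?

Samin: *kaloyenag > kaloyenak > kaloyinak > keloyinek  (by final devoicing, pre-nasal raising, vowel merger)

keloyinek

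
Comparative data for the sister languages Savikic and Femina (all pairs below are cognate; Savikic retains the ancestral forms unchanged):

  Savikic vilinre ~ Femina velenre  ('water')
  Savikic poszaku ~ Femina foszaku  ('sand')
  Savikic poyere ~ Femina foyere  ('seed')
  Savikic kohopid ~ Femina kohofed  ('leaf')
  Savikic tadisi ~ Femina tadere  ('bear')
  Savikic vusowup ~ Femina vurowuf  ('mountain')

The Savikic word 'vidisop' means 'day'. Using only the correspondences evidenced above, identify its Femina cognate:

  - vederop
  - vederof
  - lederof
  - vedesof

vilinre ~ velenre, kohopid ~ kohofed — Savikic i corresponds to Femina e after a consonant, before a consonant other than r, m, n, p, b, f, v.
vusowup ~ vurowuf — Savikic s corresponds to Femina r between vowels (before a back vowel).
vusowup ~ vurowuf — Savikic p corresponds to Femina f word-finally.
Applying these to Savikic 'vidisop':
  vidisop → vedisop   (i→e after a consonant, before a consonant other than r, m, n, p, b, f, v)
  vedisop → vedesop   (i→e after a consonant, before a consonant other than r, m, n, p, b, f, v)
  vedesop → vederop   (s→r between vowels (before a back vowel))
  vederop → vederof   (p→f word-finally)
So the Femina cognate is 'vederof'.

vederof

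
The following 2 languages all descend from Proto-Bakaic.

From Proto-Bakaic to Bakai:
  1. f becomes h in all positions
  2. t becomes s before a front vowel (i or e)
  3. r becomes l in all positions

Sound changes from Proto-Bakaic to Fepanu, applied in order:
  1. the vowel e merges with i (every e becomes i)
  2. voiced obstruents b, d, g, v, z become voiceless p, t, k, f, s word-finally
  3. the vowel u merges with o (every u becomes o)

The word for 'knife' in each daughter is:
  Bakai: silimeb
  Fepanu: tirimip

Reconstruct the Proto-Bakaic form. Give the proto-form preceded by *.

*tirimeb

Position 3: Bakai has l, Fepanu has r. Fepanu preserves r here (none of its changes turn any other segment into r), so the proto-segment is *r.
Position 7: Bakai has b, Fepanu has p. Bakai preserves b here (none of its changes turn any other segment into b), so the proto-segment is *b.
Continuing position by position gives *tirimeb; check it forward:
Bakai: *tirimeb
  tirimeb (rule 1 does not apply)
  tirimeb → sirimeb   [palatalisation]
  sirimeb → silimeb   [unconditioned shift]
  giving Bakai silimeb.
Fepanu: *tirimeb
  tirimeb → tirimib   [vowel merger]
  tirimib → tirimip   [final devoicing]
  tirimip (rule 3 does not apply)
  giving Fepanu tirimip.
Only *tirimeb yields all of Bakai silimeb, Fepanu tirimip.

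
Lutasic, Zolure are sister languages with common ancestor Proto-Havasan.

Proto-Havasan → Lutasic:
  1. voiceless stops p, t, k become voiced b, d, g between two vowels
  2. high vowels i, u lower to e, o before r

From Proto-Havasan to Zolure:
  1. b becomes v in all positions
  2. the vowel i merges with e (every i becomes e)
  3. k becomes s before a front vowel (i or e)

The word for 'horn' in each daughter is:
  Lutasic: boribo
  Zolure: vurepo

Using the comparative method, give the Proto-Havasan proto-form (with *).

*buripo

Position 1: Lutasic has b, Zolure has v. Taking the neighbouring segments as reconstructed: Lutasic b can only go back to *b; Zolure v could go back to *b or *v — the one source consistent with every daughter is *b.
Position 5: Lutasic has b, Zolure has p. Zolure preserves p here (none of its changes turn any other segment into p), so the proto-segment is *p.
Continuing position by position gives *buripo; check it forward:
Lutasic: start from *buripo.
  rule 1 (intervocalic voicing): buripo → buribo
  rule 2 (pre-rhotic lowering): buribo → boribo
  ⇒ Lutasic boribo
Zolure: *buripo > vuripo > vurepo  (by unconditioned shift, vowel merger)
No other proto-form is consistent with every reflex, so the reconstruction is *buripo.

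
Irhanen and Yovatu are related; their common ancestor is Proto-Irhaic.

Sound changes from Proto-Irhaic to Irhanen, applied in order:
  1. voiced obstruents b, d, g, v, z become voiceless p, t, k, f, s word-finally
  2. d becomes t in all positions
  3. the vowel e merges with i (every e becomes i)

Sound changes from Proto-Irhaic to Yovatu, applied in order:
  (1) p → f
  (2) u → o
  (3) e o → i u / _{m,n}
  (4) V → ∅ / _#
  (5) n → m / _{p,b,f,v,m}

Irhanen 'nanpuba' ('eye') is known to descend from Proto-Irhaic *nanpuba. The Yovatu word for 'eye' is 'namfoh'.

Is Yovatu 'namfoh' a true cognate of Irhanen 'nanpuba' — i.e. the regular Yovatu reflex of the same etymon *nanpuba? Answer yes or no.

Derive the expected Yovatu reflex of *nanpuba:
Yovatu: *nanpuba > nanfuba > nanfoba > nanfob > namfob  (by unconditioned shift, vowel merger, apocope, nasal place assimilation)
The regular Yovatu reflex would be 'namfob', but the attested form is 'namfoh'. The correspondence is irregular, so they are not cognates (the Yovatu form has a different source).

no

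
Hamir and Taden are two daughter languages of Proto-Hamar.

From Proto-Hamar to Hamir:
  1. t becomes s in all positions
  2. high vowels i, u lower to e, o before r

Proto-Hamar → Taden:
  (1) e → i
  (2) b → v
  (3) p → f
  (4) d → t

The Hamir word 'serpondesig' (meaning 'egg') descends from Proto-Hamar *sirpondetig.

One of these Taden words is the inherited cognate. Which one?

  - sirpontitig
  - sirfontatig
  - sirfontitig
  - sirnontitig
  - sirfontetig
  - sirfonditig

sirfontitig

Taden: start from *sirpondetig.
  rule 1 (vowel merger): sirpondetig → sirponditig
  rule 2: no change — sirponditig
  rule 3 (unconditioned shift): sirponditig → sirfonditig
  rule 4 (unconditioned shift): sirfonditig → sirfontitig
  ⇒ Taden sirfontitig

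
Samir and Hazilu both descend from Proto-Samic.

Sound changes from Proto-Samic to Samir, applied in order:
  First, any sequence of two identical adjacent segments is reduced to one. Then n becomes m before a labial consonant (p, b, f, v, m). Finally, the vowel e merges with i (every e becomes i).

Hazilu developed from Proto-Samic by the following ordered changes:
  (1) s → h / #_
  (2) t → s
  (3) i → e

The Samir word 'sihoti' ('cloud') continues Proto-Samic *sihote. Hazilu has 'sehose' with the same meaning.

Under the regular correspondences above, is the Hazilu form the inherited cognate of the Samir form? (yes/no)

Derive the expected Hazilu reflex of *sihote:
Hazilu: *sihote
  sihote → hihote   [debuccalisation]
  hihote → hihose   [unconditioned shift]
  hihose → hehose   [vowel merger]
  giving Hazilu hehose.
The regular Hazilu reflex would be 'hehose', but the attested form is 'sehose'. The correspondence is irregular, so they are not cognates (the Hazilu form has a different source).

no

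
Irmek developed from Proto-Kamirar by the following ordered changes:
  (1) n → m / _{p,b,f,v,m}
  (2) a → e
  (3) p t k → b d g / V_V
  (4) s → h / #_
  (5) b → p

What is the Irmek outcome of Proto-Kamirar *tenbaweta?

Irmek: *tenbaweta > tembaweta > tembewete > tembewede > tempewede  (by nasal place assimilation, vowel merger, intervocalic voicing, unconditioned shift)

tempewede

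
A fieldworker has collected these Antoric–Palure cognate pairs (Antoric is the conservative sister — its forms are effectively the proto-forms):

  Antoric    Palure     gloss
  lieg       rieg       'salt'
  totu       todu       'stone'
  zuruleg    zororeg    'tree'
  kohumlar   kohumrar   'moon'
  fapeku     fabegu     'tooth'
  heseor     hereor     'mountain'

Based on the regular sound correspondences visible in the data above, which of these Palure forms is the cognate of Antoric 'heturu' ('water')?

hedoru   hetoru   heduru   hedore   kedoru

hedoru

totu ~ todu — Antoric t corresponds to Palure d between vowels (before a back vowel).
zuruleg ~ zororeg — Antoric u corresponds to Palure o after a consonant, before r.
Applying these to Antoric 'heturu':
  heturu → heduru   (t→d between vowels (before a back vowel))
  heduru → hedoru   (u→o after a consonant, before r)
So the Palure cognate is 'hedoru'.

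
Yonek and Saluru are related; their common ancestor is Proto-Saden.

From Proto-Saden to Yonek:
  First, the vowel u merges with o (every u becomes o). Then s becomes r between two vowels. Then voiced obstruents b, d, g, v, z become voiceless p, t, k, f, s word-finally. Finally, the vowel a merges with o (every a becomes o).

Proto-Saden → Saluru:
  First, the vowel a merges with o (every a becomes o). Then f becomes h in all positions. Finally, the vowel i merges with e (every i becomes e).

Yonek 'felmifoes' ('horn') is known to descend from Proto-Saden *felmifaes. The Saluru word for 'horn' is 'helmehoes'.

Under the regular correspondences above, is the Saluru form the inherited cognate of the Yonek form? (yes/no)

Derive the expected Saluru reflex of *felmifaes:
Saluru: *felmifaes
  felmifaes → felmifoes   [vowel merger]
  felmifoes → helmihoes   [unconditioned shift]
  helmihoes → helmehoes   [vowel merger]
  giving Saluru helmehoes.
Saluru 'helmehoes' matches the regular reflex exactly, so the pair is cognate.

yes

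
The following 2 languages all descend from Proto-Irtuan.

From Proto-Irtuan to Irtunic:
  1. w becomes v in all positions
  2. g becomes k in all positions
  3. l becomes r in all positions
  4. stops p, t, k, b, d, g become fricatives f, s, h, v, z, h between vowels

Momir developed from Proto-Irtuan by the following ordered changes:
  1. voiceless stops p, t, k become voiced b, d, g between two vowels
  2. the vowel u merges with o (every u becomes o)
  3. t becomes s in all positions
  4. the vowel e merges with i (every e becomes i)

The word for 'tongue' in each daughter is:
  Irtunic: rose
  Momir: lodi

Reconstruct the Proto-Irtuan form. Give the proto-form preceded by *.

Position 1: Irtunic has r, Momir has l. Momir preserves l here (none of its changes turn any other segment into l), so the proto-segment is *l.
Position 3: Irtunic has s, Momir has d. Taking the neighbouring segments as reconstructed: Irtunic s could go back to *t or *s; Momir d could go back to *t or *d — the one source consistent with every daughter is *t.
Position 4: Irtunic has e, Momir has i. Irtunic preserves e here (none of its changes turn any other segment into e), so the proto-segment is *e.
This points to *lote. Verify forward in each daughter:
Irtunic: *lote
  lote (rule 1 does not apply)
  lote (rule 2 does not apply)
  lote → rote   [unconditioned shift]
  rote → rose   [intervocalic lenition]
  giving Irtunic rose.
Momir: *lote > lode > lodi  (by intervocalic voicing, vowel merger)
*lote is the unique common source.

*lote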